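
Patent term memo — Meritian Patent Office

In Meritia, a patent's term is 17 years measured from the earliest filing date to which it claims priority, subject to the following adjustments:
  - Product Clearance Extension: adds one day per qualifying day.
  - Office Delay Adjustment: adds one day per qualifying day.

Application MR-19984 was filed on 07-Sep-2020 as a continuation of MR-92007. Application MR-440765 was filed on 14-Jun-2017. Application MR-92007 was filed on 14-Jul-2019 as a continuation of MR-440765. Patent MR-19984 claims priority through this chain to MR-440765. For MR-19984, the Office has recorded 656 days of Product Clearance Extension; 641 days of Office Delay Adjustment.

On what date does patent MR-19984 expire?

2038-01-01

Earliest priority filing: 14 June 2017.
Base term: 14 June 2017 + 17 years → 14 June 2034.
Product Clearance Extension: +656 days → 31 March 2036.
Office Delay Adjustment: +641 days → 1 January 2038.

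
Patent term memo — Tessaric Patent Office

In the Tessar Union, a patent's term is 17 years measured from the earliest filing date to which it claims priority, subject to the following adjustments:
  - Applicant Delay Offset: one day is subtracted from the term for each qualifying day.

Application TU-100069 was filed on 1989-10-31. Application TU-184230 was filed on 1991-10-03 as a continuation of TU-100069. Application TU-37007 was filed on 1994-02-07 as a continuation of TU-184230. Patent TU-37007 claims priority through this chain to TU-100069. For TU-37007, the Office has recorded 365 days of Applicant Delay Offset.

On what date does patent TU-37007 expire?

2005-10-31

Earliest priority filing: 31 October 1989.
Base term: 31 October 1989 + 17 years → 31 October 2006.
Applicant Delay Offset: −365 days → 31 October 2005.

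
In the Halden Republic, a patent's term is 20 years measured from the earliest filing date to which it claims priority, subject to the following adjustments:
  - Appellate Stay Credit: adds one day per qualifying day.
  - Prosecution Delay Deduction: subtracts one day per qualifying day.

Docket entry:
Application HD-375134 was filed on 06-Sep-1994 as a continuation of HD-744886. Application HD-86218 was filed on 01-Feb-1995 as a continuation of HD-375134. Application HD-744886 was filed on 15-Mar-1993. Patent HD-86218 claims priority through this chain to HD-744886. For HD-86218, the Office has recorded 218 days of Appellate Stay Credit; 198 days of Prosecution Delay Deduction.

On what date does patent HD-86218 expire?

2013-04-04

Earliest priority filing: 15 March 1993.
Base term: 15 March 1993 + 20 years → 15 March 2013.
Appellate Stay Credit: +218 days → 19 October 2013.
Prosecution Delay Deduction: −198 days → 4 April 2013.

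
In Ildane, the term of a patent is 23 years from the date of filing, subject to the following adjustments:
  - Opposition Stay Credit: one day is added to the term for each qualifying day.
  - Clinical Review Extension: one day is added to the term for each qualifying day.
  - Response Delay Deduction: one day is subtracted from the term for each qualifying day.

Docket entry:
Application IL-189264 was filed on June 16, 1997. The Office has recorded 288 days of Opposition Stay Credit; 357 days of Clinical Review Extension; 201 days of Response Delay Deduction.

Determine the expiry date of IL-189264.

September 3, 2021

Base term: filing date + 23 years → 16 June 2020.
Opposition Stay Credit: +288 days → 31 March 2021.
Clinical Review Extension: +357 days → 23 March 2022.
Response Delay Deduction: −201 days → 3 September 2021.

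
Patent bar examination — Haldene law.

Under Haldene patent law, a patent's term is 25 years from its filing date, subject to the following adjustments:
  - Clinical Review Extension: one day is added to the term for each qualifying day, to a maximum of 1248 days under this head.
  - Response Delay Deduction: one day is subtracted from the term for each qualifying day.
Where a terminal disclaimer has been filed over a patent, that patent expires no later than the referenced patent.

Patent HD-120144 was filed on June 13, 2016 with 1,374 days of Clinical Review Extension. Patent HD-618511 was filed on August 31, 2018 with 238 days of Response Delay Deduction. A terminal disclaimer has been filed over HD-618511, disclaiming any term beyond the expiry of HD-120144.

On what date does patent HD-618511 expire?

2043-01-05

Natural term of HD-618511:
  Base: filing + 25 years → 31 August 2043.
  Response Delay Deduction: −238 days → 5 January 2043.
Expiry of referenced patent HD-120144:
  Base: filing + 25 years → 13 June 2041.
  Clinical Review Extension: 1374 days claimed exceeds the 1248-day cap, so +1248 days → 12 November 2044.
Terminal disclaimer: HD-618511 expires on the earlier of 5 January 2043 and 12 November 2044.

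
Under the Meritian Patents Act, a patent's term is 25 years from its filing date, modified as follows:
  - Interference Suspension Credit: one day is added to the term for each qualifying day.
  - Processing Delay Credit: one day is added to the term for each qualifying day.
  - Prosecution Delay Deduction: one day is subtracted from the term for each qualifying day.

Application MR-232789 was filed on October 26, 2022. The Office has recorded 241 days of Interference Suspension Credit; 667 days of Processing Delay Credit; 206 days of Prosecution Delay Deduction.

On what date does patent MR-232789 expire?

September 27, 2049

Base term: filing date + 25 years → 26 October 2047.
Interference Suspension Credit: +241 days → 23 June 2048.
Processing Delay Credit: +667 days → 21 April 2050.
Prosecution Delay Deduction: −206 days → 27 September 2049.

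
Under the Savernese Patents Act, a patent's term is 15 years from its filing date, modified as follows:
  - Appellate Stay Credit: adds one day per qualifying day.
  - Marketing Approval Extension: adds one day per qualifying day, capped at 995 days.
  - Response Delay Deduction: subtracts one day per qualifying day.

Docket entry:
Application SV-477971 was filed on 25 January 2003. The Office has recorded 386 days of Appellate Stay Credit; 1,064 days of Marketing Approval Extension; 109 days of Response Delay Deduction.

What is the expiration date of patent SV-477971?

Base term: filing date + 15 years → 25 January 2018.
Appellate Stay Credit: +386 days → 15 February 2019.
Marketing Approval Extension: 1064 days claimed exceeds the 995-day cap, so +995 days → 6 November 2021.
Response Delay Deduction: −109 days → 20 July 2021.

2021-07-20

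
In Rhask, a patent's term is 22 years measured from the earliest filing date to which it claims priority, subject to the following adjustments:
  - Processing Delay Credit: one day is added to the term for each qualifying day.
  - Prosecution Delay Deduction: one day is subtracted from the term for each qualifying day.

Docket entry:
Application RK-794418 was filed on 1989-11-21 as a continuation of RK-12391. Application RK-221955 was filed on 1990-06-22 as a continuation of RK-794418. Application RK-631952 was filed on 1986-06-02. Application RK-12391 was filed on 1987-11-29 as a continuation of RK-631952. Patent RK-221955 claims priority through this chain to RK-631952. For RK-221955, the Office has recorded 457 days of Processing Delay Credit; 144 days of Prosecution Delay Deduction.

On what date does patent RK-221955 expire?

2009-04-11

Earliest priority filing: 2 June 1986.
Base term: 2 June 1986 + 22 years → 2 June 2008.
Processing Delay Credit: +457 days → 2 September 2009.
Prosecution Delay Deduction: −144 days → 11 April 2009.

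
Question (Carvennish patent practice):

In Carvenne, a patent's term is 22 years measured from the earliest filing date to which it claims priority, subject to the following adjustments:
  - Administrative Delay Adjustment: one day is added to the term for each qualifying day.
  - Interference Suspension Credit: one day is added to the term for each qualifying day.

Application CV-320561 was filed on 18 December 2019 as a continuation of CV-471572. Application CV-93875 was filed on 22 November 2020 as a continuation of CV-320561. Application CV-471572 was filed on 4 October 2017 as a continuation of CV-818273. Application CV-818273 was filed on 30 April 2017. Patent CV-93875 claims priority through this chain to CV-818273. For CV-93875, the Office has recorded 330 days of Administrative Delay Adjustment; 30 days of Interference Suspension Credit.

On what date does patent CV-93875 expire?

April 24, 2040

Earliest priority filing: 30 April 2017.
Base term: 30 April 2017 + 22 years → 30 April 2039.
Administrative Delay Adjustment: +330 days → 25 March 2040.
Interference Suspension Credit: +30 days → 24 April 2040.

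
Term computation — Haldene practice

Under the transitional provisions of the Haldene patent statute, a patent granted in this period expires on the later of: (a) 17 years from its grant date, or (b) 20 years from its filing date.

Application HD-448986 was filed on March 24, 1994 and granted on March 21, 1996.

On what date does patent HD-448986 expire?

March 24, 2014

(a) grant + 17 years → 21 March 2013.
(b) filing + 20 years → 24 March 2014.
Later of the two: 24 March 2014.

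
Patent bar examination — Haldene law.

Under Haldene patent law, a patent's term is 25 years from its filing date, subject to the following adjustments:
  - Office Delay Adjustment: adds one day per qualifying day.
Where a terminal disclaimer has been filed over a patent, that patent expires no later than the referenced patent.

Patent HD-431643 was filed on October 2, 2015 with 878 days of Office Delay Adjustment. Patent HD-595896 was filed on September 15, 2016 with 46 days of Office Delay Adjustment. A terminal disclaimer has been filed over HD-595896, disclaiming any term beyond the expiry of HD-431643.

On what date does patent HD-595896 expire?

2041-10-31

Natural term of HD-595896:
  Base: filing + 25 years → 15 September 2041.
  Office Delay Adjustment: +46 days → 31 October 2041.
Expiry of referenced patent HD-431643:
  Base: filing + 25 years → 2 October 2040.
  Office Delay Adjustment: +878 days → 27 February 2043.
Terminal disclaimer: HD-595896 expires on the earlier of 31 October 2041 and 27 February 2043.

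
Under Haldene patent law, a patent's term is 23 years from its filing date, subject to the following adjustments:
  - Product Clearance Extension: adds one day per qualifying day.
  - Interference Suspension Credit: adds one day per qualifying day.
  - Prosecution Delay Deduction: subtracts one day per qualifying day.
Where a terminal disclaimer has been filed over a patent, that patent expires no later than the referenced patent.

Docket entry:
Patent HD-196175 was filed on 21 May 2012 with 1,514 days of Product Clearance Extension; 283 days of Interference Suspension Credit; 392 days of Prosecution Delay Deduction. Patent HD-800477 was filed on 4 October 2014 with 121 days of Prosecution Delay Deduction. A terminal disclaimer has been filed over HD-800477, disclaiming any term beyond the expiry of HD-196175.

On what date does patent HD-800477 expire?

Natural term of HD-800477:
  Base: filing + 23 years → 4 October 2037.
  Prosecution Delay Deduction: −121 days → 5 June 2037.
Expiry of referenced patent HD-196175:
  Base: filing + 23 years → 21 May 2035.
  Product Clearance Extension: +1514 days → 13 July 2039.
  Interference Suspension Credit: +283 days → 21 April 2040.
  Prosecution Delay Deduction: −392 days → 26 March 2039.
Terminal disclaimer: HD-800477 expires on the earlier of 5 June 2037 and 26 March 2039.

June 5, 2037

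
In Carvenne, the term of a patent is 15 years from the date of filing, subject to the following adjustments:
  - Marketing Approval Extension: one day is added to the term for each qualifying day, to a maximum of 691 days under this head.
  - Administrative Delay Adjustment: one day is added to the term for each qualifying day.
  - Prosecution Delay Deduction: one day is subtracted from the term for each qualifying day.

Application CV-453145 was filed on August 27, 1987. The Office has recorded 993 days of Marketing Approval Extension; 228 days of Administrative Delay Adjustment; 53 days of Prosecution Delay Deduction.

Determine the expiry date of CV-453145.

Base term: filing date + 15 years → 27 August 2002.
Marketing Approval Extension: 993 days claimed exceeds the 691-day cap, so +691 days → 18 July 2004.
Administrative Delay Adjustment: +228 days → 3 March 2005.
Prosecution Delay Deduction: −53 days → 9 January 2005.

2005-01-09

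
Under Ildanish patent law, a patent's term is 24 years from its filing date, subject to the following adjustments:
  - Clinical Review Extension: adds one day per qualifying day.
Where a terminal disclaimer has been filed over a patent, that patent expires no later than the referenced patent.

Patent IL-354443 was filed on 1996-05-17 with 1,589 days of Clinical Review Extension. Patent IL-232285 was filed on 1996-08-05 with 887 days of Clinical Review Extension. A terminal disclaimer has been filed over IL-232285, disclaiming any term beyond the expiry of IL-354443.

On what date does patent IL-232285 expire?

2023-01-09

Natural term of IL-232285:
  Base: filing + 24 years → 5 August 2020.
  Clinical Review Extension: +887 days → 9 January 2023.
Expiry of referenced patent IL-354443:
  Base: filing + 24 years → 17 May 2020.
  Clinical Review Extension: +1589 days → 22 September 2024.
Terminal disclaimer: IL-232285 expires on the earlier of 9 January 2023 and 22 September 2024.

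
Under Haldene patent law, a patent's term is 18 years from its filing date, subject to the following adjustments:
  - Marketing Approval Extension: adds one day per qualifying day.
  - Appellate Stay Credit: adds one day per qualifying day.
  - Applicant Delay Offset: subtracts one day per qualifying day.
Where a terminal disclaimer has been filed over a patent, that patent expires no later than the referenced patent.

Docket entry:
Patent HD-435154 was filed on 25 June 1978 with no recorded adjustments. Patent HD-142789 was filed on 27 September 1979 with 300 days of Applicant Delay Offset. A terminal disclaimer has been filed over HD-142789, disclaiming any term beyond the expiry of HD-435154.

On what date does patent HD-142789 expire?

Natural term of HD-142789:
  Base: filing + 18 years → 27 September 1997.
  Applicant Delay Offset: −300 days → 1 December 1996.
Expiry of referenced patent HD-435154:
  Base: filing + 18 years → 25 June 1996.
Terminal disclaimer: HD-142789 expires on the earlier of 1 December 1996 and 25 June 1996.

June 25, 1996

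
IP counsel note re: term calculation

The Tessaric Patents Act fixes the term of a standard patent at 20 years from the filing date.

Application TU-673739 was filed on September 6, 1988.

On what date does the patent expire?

Filing date + 20 years → 6 September 2008.

September 6, 2008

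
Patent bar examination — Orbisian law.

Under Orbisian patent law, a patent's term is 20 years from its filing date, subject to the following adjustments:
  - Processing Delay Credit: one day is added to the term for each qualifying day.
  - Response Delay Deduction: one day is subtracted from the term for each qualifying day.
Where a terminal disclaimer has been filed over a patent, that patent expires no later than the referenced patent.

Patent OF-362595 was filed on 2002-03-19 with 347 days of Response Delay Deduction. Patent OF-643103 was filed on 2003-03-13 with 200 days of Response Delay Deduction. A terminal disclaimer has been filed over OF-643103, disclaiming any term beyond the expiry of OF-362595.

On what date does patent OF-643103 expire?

2021-04-06

Natural term of OF-643103:
  Base: filing + 20 years → 13 March 2023.
  Response Delay Deduction: −200 days → 25 August 2022.
Expiry of referenced patent OF-362595:
  Base: filing + 20 years → 19 March 2022.
  Response Delay Deduction: −347 days → 6 April 2021.
Terminal disclaimer: OF-643103 expires on the earlier of 25 August 2022 and 6 April 2021.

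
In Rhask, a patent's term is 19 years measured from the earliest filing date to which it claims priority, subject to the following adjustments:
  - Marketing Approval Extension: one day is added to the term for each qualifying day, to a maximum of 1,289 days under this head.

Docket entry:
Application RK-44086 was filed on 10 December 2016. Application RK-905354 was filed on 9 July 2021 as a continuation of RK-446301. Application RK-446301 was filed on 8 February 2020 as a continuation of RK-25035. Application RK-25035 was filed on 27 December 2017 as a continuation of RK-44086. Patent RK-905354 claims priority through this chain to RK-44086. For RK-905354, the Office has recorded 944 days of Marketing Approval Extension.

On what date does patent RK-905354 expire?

2038-07-11

Earliest priority filing: 10 December 2016.
Base term: 10 December 2016 + 19 years → 10 December 2035.
Marketing Approval Extension: 944 days (within the 1289-day cap) → +944 days → 11 July 2038.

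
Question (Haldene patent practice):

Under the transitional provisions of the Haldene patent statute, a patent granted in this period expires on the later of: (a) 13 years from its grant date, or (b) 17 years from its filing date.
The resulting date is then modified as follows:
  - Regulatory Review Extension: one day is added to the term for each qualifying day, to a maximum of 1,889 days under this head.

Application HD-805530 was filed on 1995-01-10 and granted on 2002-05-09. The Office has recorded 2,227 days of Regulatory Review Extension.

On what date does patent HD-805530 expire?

(a) grant + 13 years → 9 May 2015.
(b) filing + 17 years → 10 January 2012.
Later of the two: 9 May 2015.
Regulatory Review Extension: 2227 days claimed exceeds the 1889-day cap, so +1889 days → 10 July 2020.

2020-07-10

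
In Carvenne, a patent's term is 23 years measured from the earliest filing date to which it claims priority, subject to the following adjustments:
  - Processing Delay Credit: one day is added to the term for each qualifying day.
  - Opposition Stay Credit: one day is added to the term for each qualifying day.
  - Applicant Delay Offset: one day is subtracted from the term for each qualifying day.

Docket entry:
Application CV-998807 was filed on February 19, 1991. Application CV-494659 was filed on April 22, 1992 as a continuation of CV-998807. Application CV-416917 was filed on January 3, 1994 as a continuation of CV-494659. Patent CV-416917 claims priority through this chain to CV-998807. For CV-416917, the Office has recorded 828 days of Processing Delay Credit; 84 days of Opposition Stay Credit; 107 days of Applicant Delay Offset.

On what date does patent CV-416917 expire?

2016-05-04

Earliest priority filing: 19 February 1991.
Base term: 19 February 1991 + 23 years → 19 February 2014.
Processing Delay Credit: +828 days → 27 May 2016.
Opposition Stay Credit: +84 days → 19 August 2016.
Applicant Delay Offset: −107 days → 4 May 2016.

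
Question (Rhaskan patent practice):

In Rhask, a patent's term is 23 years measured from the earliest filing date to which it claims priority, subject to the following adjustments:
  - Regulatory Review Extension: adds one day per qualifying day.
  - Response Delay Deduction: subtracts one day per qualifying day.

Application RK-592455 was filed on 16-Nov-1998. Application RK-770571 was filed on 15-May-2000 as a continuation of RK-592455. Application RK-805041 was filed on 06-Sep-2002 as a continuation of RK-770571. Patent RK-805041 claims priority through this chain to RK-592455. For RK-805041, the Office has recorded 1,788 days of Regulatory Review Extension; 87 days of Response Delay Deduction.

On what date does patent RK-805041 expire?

Earliest priority filing: 16 November 1998.
Base term: 16 November 1998 + 23 years → 16 November 2021.
Regulatory Review Extension: +1788 days → 9 October 2026.
Response Delay Deduction: −87 days → 14 July 2026.

July 14, 2026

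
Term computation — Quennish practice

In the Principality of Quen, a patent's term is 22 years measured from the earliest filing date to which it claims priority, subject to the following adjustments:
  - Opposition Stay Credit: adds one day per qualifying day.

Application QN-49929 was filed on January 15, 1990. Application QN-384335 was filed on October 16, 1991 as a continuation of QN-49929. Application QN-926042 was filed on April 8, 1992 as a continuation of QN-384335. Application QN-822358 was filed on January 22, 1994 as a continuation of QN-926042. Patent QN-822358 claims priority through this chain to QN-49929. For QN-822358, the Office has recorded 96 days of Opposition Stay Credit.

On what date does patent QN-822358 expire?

April 20, 2012

Earliest priority filing: 15 January 1990.
Base term: 15 January 1990 + 22 years → 15 January 2012.
Opposition Stay Credit: +96 days → 20 April 2012.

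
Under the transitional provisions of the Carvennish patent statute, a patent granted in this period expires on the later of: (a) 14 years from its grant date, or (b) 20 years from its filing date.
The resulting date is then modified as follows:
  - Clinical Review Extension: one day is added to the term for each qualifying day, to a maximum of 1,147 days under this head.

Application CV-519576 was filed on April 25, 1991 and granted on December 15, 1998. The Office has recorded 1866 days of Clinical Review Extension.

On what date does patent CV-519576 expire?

(a) grant + 14 years → 15 December 2012.
(b) filing + 20 years → 25 April 2011.
Later of the two: 15 December 2012.
Clinical Review Extension: 1866 days claimed exceeds the 1147-day cap, so +1147 days → 5 February 2016.

February 5, 2016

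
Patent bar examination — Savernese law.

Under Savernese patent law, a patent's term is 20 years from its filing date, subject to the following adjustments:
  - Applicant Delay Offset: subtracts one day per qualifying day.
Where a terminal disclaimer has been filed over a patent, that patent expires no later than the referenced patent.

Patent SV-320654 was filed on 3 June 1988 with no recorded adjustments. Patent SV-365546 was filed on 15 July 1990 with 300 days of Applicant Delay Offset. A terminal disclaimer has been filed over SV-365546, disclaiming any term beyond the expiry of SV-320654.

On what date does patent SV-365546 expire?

June 3, 2008

Natural term of SV-365546:
  Base: filing + 20 years → 15 July 2010.
  Applicant Delay Offset: −300 days → 18 September 2009.
Expiry of referenced patent SV-320654:
  Base: filing + 20 years → 3 June 2008.
Terminal disclaimer: SV-365546 expires on the earlier of 18 September 2009 and 3 June 2008.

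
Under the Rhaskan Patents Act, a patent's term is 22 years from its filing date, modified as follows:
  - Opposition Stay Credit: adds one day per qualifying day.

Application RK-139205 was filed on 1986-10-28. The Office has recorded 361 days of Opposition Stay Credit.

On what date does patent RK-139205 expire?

Base term: filing date + 22 years → 28 October 2008.
Opposition Stay Credit: +361 days → 24 October 2009.

October 24, 2009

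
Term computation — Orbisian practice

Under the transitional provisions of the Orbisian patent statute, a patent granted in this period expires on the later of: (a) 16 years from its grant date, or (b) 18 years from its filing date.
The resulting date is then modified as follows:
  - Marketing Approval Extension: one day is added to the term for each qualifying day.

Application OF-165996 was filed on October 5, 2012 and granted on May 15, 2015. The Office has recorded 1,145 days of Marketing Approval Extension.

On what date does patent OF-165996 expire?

(a) grant + 16 years → 15 May 2031.
(b) filing + 18 years → 5 October 2030.
Later of the two: 15 May 2031.
Marketing Approval Extension: +1145 days → 3 July 2034.

July 3, 2034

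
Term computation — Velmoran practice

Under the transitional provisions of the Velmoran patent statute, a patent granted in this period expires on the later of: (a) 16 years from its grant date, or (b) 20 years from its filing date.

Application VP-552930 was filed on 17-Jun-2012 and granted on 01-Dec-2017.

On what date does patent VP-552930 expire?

December 1, 2033

(a) grant + 16 years → 1 December 2033.
(b) filing + 20 years → 17 June 2032.
Later of the two: 1 December 2033.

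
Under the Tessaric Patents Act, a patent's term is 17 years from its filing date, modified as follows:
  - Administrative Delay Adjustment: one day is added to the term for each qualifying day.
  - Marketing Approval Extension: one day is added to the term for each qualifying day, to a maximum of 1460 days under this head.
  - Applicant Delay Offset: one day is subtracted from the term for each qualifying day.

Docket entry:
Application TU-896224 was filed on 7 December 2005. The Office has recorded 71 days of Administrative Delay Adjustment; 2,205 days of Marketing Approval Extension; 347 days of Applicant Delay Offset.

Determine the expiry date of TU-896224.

Base term: filing date + 17 years → 7 December 2022.
Administrative Delay Adjustment: +71 days → 16 February 2023.
Marketing Approval Extension: 2205 days claimed exceeds the 1460-day cap, so +1460 days → 15 February 2027.
Applicant Delay Offset: −347 days → 5 March 2026.

March 5, 2026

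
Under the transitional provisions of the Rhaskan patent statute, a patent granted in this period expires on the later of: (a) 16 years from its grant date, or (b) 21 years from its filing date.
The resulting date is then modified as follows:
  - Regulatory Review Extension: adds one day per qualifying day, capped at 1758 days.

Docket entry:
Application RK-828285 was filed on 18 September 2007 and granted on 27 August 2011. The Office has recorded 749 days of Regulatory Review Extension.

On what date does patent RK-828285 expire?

(a) grant + 16 years → 27 August 2027.
(b) filing + 21 years → 18 September 2028.
Later of the two: 18 September 2028.
Regulatory Review Extension: 749 days (within the 1758-day cap) → +749 days → 7 October 2030.

2030-10-07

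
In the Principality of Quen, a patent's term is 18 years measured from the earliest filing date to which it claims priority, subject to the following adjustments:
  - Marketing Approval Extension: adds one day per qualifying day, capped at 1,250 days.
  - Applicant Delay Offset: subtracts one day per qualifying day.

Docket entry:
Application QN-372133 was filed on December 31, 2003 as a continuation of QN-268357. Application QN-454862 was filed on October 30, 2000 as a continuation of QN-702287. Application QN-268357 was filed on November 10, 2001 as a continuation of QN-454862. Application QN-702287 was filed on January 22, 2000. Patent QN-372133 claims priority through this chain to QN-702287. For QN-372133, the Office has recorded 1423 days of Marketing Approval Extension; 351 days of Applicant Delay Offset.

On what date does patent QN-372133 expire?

Earliest priority filing: 22 January 2000.
Base term: 22 January 2000 + 18 years → 22 January 2018.
Marketing Approval Extension: 1423 days claimed exceeds the 1250-day cap, so +1250 days → 25 June 2021.
Applicant Delay Offset: −351 days → 9 July 2020.

2020-07-09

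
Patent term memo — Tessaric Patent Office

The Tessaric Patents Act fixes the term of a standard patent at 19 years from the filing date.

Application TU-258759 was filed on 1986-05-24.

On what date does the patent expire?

May 24, 2005

Filing date + 19 years → 24 May 2005.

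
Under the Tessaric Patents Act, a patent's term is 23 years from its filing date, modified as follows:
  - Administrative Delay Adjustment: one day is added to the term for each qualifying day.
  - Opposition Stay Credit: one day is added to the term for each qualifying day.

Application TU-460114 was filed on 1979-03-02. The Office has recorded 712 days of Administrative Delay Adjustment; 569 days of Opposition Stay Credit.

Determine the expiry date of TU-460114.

Base term: filing date + 23 years → 2 March 2002.
Administrative Delay Adjustment: +712 days → 12 February 2004.
Opposition Stay Credit: +569 days → 3 September 2005.

September 3, 2005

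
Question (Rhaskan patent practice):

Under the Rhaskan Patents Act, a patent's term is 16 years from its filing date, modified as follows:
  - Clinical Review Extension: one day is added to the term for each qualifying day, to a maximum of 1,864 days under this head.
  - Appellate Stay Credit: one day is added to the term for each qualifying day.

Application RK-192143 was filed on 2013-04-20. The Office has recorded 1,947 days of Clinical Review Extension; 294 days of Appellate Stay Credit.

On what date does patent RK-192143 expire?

Base term: filing date + 16 years → 20 April 2029.
Clinical Review Extension: 1947 days claimed exceeds the 1864-day cap, so +1864 days → 28 May 2034.
Appellate Stay Credit: +294 days → 18 March 2035.

2035-03-18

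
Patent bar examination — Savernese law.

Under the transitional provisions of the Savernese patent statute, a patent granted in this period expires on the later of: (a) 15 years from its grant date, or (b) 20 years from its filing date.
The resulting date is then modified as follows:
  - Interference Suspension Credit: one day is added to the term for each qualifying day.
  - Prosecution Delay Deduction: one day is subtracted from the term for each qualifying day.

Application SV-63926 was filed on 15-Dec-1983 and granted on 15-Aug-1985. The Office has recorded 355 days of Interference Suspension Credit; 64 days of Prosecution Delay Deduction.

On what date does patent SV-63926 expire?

October 1, 2004

(a) grant + 15 years → 15 August 2000.
(b) filing + 20 years → 15 December 2003.
Later of the two: 15 December 2003.
Interference Suspension Credit: +355 days → 4 December 2004.
Prosecution Delay Deduction: −64 days → 1 October 2004.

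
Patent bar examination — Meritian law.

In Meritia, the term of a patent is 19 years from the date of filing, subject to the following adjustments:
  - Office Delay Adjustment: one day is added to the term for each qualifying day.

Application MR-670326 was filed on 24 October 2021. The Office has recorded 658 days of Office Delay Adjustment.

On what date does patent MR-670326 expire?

2042-08-13

Base term: filing date + 19 years → 24 October 2040.
Office Delay Adjustment: +658 days → 13 August 2042.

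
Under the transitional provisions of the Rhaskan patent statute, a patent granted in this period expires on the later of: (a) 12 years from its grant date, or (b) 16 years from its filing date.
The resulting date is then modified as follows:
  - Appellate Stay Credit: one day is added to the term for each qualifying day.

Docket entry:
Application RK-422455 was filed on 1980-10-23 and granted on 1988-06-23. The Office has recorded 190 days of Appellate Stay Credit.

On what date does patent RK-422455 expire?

(a) grant + 12 years → 23 June 2000.
(b) filing + 16 years → 23 October 1996.
Later of the two: 23 June 2000.
Appellate Stay Credit: +190 days → 30 December 2000.

2000-12-30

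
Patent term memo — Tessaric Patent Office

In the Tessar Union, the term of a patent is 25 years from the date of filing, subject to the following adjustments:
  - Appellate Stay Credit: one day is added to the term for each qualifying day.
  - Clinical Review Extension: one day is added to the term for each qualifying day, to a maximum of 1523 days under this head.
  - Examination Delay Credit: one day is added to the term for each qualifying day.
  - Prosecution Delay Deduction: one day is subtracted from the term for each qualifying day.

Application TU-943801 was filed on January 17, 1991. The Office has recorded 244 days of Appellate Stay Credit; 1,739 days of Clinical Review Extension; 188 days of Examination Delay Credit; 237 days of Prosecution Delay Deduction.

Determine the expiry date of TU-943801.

Base term: filing date + 25 years → 17 January 2016.
Appellate Stay Credit: +244 days → 17 September 2016.
Clinical Review Extension: 1739 days claimed exceeds the 1523-day cap, so +1523 days → 18 November 2020.
Examination Delay Credit: +188 days → 25 May 2021.
Prosecution Delay Deduction: −237 days → 30 September 2020.

2020-09-30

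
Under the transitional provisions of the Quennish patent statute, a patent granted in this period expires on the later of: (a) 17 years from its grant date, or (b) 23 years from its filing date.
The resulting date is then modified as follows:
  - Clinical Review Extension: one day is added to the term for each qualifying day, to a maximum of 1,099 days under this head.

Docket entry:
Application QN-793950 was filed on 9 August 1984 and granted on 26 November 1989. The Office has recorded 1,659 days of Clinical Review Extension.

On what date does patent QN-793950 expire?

(a) grant + 17 years → 26 November 2006.
(b) filing + 23 years → 9 August 2007.
Later of the two: 9 August 2007.
Clinical Review Extension: 1659 days claimed exceeds the 1099-day cap, so +1099 days → 12 August 2010.

2010-08-12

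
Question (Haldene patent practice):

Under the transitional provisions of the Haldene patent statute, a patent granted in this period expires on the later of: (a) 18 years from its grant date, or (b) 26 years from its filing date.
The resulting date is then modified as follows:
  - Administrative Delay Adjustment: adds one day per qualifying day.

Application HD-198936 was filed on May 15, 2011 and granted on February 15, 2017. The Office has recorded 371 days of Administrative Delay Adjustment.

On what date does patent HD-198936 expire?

(a) grant + 18 years → 15 February 2035.
(b) filing + 26 years → 15 May 2037.
Later of the two: 15 May 2037.
Administrative Delay Adjustment: +371 days → 21 May 2038.

2038-05-21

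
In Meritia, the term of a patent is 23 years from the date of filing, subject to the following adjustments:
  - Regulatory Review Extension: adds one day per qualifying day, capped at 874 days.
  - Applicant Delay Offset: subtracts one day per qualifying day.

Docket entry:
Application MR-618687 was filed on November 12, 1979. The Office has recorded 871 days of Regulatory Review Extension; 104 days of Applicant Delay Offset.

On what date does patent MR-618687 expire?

2004-12-18

Base term: filing date + 23 years → 12 November 2002.
Regulatory Review Extension: 871 days (within the 874-day cap) → +871 days → 1 April 2005.
Applicant Delay Offset: −104 days → 18 December 2004.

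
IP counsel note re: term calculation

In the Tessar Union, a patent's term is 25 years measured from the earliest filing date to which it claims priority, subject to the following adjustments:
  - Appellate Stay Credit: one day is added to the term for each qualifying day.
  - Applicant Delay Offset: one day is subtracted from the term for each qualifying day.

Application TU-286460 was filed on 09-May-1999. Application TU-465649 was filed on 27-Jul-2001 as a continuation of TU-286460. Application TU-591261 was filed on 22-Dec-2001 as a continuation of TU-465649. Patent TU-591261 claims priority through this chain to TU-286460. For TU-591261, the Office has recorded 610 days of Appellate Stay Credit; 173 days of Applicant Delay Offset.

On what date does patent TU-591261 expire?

July 20, 2025

Earliest priority filing: 9 May 1999.
Base term: 9 May 1999 + 25 years → 9 May 2024.
Appellate Stay Credit: +610 days → 9 January 2026.
Applicant Delay Offset: −173 days → 20 July 2025.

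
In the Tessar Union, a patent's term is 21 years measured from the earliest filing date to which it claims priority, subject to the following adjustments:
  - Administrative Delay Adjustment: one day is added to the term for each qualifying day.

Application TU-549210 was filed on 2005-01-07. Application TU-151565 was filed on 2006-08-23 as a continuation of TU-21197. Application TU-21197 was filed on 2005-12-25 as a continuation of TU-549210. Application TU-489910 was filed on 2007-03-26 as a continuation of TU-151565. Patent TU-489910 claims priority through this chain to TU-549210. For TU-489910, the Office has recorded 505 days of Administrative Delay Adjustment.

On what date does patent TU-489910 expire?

Earliest priority filing: 7 January 2005.
Base term: 7 January 2005 + 21 years → 7 January 2026.
Administrative Delay Adjustment: +505 days → 27 May 2027.

2027-05-27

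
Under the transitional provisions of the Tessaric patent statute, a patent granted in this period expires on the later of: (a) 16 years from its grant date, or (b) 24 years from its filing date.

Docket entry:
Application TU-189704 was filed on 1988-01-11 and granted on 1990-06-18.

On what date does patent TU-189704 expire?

(a) grant + 16 years → 18 June 2006.
(b) filing + 24 years → 11 January 2012.
Later of the two: 11 January 2012.

2012-01-11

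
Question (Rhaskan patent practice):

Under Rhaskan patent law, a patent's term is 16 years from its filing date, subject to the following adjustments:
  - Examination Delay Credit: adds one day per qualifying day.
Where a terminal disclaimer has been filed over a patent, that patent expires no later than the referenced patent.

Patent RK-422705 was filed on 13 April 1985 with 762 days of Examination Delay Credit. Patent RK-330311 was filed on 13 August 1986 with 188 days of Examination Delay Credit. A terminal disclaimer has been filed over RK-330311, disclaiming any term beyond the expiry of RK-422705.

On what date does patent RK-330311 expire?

Natural term of RK-330311:
  Base: filing + 16 years → 13 August 2002.
  Examination Delay Credit: +188 days → 17 February 2003.
Expiry of referenced patent RK-422705:
  Base: filing + 16 years → 13 April 2001.
  Examination Delay Credit: +762 days → 15 May 2003.
Terminal disclaimer: RK-330311 expires on the earlier of 17 February 2003 and 15 May 2003.

February 17, 2003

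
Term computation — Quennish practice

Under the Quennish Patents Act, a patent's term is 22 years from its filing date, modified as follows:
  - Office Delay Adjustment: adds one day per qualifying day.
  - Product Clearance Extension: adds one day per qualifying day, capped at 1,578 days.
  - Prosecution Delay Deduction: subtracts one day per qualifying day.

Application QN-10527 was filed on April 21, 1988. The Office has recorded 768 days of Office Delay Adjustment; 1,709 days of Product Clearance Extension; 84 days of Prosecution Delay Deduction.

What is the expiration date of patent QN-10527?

Base term: filing date + 22 years → 21 April 2010.
Office Delay Adjustment: +768 days → 28 May 2012.
Product Clearance Extension: 1709 days claimed exceeds the 1578-day cap, so +1578 days → 22 September 2016.
Prosecution Delay Deduction: −84 days → 30 June 2016.

June 30, 2016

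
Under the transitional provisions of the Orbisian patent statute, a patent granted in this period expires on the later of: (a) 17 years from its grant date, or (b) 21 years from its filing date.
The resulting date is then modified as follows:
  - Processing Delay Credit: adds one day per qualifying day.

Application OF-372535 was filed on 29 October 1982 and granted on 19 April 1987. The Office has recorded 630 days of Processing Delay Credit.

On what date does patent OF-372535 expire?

(a) grant + 17 years → 19 April 2004.
(b) filing + 21 years → 29 October 2003.
Later of the two: 19 April 2004.
Processing Delay Credit: +630 days → 9 January 2006.

2006-01-09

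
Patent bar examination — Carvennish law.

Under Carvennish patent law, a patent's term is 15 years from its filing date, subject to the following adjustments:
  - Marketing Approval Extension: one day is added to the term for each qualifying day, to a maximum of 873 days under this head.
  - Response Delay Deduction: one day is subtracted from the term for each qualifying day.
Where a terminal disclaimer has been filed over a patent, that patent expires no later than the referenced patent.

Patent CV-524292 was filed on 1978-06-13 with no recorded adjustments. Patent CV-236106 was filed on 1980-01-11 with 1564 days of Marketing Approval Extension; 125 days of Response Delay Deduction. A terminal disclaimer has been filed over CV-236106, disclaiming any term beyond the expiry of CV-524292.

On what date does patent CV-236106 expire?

1993-06-13

Natural term of CV-236106:
  Base: filing + 15 years → 11 January 1995.
  Marketing Approval Extension: 1564 days claimed exceeds the 873-day cap, so +873 days → 2 June 1997.
  Response Delay Deduction: −125 days → 28 January 1997.
Expiry of referenced patent CV-524292:
  Base: filing + 15 years → 13 June 1993.
Terminal disclaimer: CV-236106 expires on the earlier of 28 January 1997 and 13 June 1993.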